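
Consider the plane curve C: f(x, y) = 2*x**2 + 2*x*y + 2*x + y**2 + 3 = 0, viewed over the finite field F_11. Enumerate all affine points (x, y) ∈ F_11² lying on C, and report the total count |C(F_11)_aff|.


Affine F_11-points: {(1, 3), (1, 6), (2, 9), (3, 6), (3, 10), (6, 3), (6, 7), (7, 4), (8, 7), (8, 10), (10, 4), (10, 9)}; count = 12.

For each of the 121 pairs (x, y) ∈ F_11², evaluate f(x, y) mod 11. Record the zeros.
  x = 0: [0↦3, 1↦4, 2↦7, 3↦1, 4↦8, 5↦6, 6↦6, 7↦8, 8↦1, 9↦7, 10↦4]  zeros at y ∈ ∅
  x = 1: [0↦7, 1↦10, 2↦4, 3↦0, 4↦9, 5↦9, 6↦0, 7↦4, 8↦10, 9↦7, 10↦6]  zeros at y ∈ {3, 6}
  x = 2: [0↦4, 1↦9, 2↦5, 3↦3, 4↦3, 5↦5, 6↦9, 7↦4, 8↦1, 9↦0, 10↦1]  zeros at y ∈ {9}
  x = 3: [0↦5, 1↦1, 2↦10, 3↦10, 4↦1, 5↦5, 6↦0, 7↦8, 8↦7, 9↦8, 10↦0]  zeros at y ∈ {6, 10}
  x = 4: [0↦10, 1↦8, 2↦8, 3↦10, 4↦3, 5↦9, 6↦6, 7↦5, 8↦6, 9↦9, 10↦3]  zeros at y ∈ ∅
  x = 5: [0↦8, 1↦8, 2↦10, 3↦3, 4↦9, 5↦6, 6↦5, 7↦6, 8↦9, 9↦3, 10↦10]  zeros at y ∈ ∅
  x = 6: [0↦10, 1↦1, 2↦5, 3↦0, 4↦8, 5↦7, 6↦8, 7↦0, 8↦5, 9↦1, 10↦10]  zeros at y ∈ {3, 7}
  x = 7: [0↦5, 1↦9, 2↦4, 3↦1, 4↦0, 5↦1, 6↦4, 7↦9, 8↦5, 9↦3, 10↦3]  zeros at y ∈ {4}
  x = 8: [0↦4, 1↦10, 2↦7, 3↦6, 4↦7, 5↦10, 6↦4, 7↦0, 8↦9, 9↦9, 10↦0]  zeros at y ∈ {7, 10}
  x = 9: [0↦7, 1↦4, 2↦3, 3↦4, 4↦7, 5↦1, 6↦8, 7↦6, 8↦6, 9↦8, 10↦1]  zeros at y ∈ ∅
  x = 10: [0↦3, 1↦2, 2↦3, 3↦6, 4↦0, 5↦7, 6↦5, 7↦5, 8↦7, 9↦0, 10↦6]  zeros at y ∈ {4, 9}
Collecting zeros: affine points = {(1, 3), (1, 6), (2, 9), (3, 6), (3, 10), (6, 3), (6, 7), (7, 4), (8, 7), (8, 10), (10, 4), (10, 9)}.
Total count |C(F_11)_aff| = 12.


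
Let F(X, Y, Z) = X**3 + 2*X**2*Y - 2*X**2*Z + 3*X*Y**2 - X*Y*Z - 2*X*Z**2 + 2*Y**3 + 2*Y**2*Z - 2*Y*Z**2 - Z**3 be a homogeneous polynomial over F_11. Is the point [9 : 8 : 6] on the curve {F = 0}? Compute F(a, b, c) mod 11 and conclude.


F(9,8,6) ≡ 6 (mod 11); P is NOT on the curve.

Evaluate F(9, 8, 6) term-by-term (mod 11).
  X**3 ↦ 1·729·1·1 = 729
  2*X**2*Y ↦ 2·81·8·1 = 1296
  -2*X**2*Z ↦ -2·81·1·6 = -972
  3*X*Y**2 ↦ 3·9·64·1 = 1728
  -X*Y*Z ↦ -1·9·8·6 = -432
  -2*X*Z**2 ↦ -2·9·1·36 = -648
  2*Y**3 ↦ 2·1·512·1 = 1024
  2*Y**2*Z ↦ 2·1·64·6 = 768
  -2*Y*Z**2 ↦ -2·1·8·36 = -576
  -Z**3 ↦ -1·1·1·216 = -216
Sum: F(9, 8, 6) = (729) + (1296) + (-972) + (1728) + (-432) + (-648) + (1024) + (768) + (-576) + (-216) = 2701.
Reducing mod 11: 2701 ≡ 6 (mod 11).
Since F(a, b, c) ≡ 6 ≠ 0 (mod 11), P does NOT lie on the curve.


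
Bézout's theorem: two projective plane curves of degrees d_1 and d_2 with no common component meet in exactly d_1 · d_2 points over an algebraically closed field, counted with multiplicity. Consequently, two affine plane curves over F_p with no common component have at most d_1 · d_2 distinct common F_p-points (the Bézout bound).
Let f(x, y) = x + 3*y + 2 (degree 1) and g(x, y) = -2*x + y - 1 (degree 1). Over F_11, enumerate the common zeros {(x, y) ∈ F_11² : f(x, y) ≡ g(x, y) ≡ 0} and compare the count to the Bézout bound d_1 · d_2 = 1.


Common zeros: {(4, 9)}; count = 1; Bézout bound = 1.

deg(f) = 1, deg(g) = 1, so Bézout bound = 1.
Scan x ∈ F_11. For each x, list the y ∈ F_11 with f(x, y) ≡ 0 and those with g(x, y) ≡ 0 (mod 11); the common zeros in that column are the intersection.
  x = 0: f ≡ 0 at y ∈ {3}; g ≡ 0 at y ∈ {1}; common: ∅.
  x = 1: f ≡ 0 at y ∈ {10}; g ≡ 0 at y ∈ {3}; common: ∅.
  x = 2: f ≡ 0 at y ∈ {6}; g ≡ 0 at y ∈ {5}; common: ∅.
  x = 3: f ≡ 0 at y ∈ {2}; g ≡ 0 at y ∈ {7}; common: ∅.
  x = 4: f ≡ 0 at y ∈ {9}; g ≡ 0 at y ∈ {9}; common: {9}.
  x = 5: f ≡ 0 at y ∈ {5}; g ≡ 0 at y ∈ {0}; common: ∅.
  x = 6: f ≡ 0 at y ∈ {1}; g ≡ 0 at y ∈ {2}; common: ∅.
  x = 7: f ≡ 0 at y ∈ {8}; g ≡ 0 at y ∈ {4}; common: ∅.
  x = 8: f ≡ 0 at y ∈ {4}; g ≡ 0 at y ∈ {6}; common: ∅.
  x = 9: f ≡ 0 at y ∈ {0}; g ≡ 0 at y ∈ {8}; common: ∅.
  x = 10: f ≡ 0 at y ∈ {7}; g ≡ 0 at y ∈ {10}; common: ∅.
Collecting: common zeros = {(4, 9)}, so the count is 1.
Comparison with the Bézout bound: 1 ≤ 1 = deg(f)·deg(g), as expected for curves with no common component (the bound is attained).


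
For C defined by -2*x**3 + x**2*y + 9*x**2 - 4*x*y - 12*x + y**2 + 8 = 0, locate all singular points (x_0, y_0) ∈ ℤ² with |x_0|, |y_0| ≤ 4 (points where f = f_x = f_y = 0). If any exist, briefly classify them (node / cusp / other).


Singular points: {(2, 2)}; classification: node.

Compute partial derivatives:
  f_x = -6*x**2 + 2*x*y + 18*x - 4*y - 12.
  f_y = x**2 - 4*x + 2*y.
Scan x_0 ∈ {−4, ..., 4}. For each x_0, f_y(x_0, y) is a polynomial in y; find its integer roots y ∈ {−4, ..., 4}, then test f_x and f at those candidates.
  x = -4: f_y(-4, y) = 2*y + 32; no integer root y with |y| ≤ 4.
  x = -3: f_y(-3, y) = 2*y + 21; no integer root y with |y| ≤ 4.
  x = -2: f_y(-2, y) = 2*y + 12; no integer root y with |y| ≤ 4.
  x = -1: f_y(-1, y) = 2*y + 5; no integer root y with |y| ≤ 4.
  x = 0: f_y(0, y) = 2*y; vanishes at y ∈ {0}. (0, 0): f_x = -12 ≠ 0.
  x = 1: f_y(1, y) = 2*y - 3; no integer root y with |y| ≤ 4.
  x = 2: f_y(2, y) = 2*y - 4; vanishes at y ∈ {2}. (2, 2): f_x = 0, f = 0 — SINGULAR.
  x = 3: f_y(3, y) = 2*y - 3; no integer root y with |y| ≤ 4.
  x = 4: f_y(4, y) = 2*y; vanishes at y ∈ {0}. (4, 0): f_x = -36 ≠ 0.
Only singular point on the grid: (2, 2).
Classify: substitute x = 2 + u, y = 2 + v and expand: f = -2*u**3 + u**2*v - u**2 + v**2.
No constant or linear terms (consistent with a singular point). Quadratic part: -u**2 + v**2. Cubic part: -2*u**3 + u**2*v.
The quadratic part v**2 - u**2 = (v − u)(v + u) splits into two distinct linear factors, so there are two distinct tangent lines y − 2 = ±(x − 2) — this is a node (ordinary double point).
Classification: node.


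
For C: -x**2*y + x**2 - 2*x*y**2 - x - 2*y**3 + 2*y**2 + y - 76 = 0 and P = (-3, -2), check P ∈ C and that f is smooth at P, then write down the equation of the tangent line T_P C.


Tangent line at P: -27*x - 64*y - 209 = 0.

Step 1: f(-3, -2) = 0, so P lies on C.
Step 2: partial derivatives
  f_x(x, y) = -2*x*y + 2*x - 2*y**2 - 1, f_y(x, y) = -x**2 - 4*x*y - 6*y**2 + 4*y + 1.
  f_x(P) = -27, f_y(P) = -64 (gradient nonzero, so P is smooth).
Step 3: tangent line at P: -27·(x − -3) + -64·(y − -2) = 0.
Expanding: -27*x - 64*y - 209 = 0.


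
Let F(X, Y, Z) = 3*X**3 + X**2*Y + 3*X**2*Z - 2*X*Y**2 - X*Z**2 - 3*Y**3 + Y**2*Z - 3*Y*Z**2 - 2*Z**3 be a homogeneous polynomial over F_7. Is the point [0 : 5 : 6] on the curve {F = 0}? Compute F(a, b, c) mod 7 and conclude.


F(0,5,6) ≡ 0 (mod 7); P is on the curve.

Evaluate F(0, 5, 6) term-by-term (mod 7).
  3*X**3 ↦ 3·0·1·1 = 0
  X**2*Y ↦ 1·0·5·1 = 0
  3*X**2*Z ↦ 3·0·1·6 = 0
  -2*X*Y**2 ↦ -2·0·25·1 = 0
  -X*Z**2 ↦ -1·0·1·36 = 0
  -3*Y**3 ↦ -3·1·125·1 = -375
  Y**2*Z ↦ 1·1·25·6 = 150
  -3*Y*Z**2 ↦ -3·1·5·36 = -540
  -2*Z**3 ↦ -2·1·1·216 = -432
Sum: F(0, 5, 6) = (0) + (0) + (0) + (0) + (0) + (-375) + (150) + (-540) + (-432) = -1197.
Reducing mod 7: -1197 ≡ 0 (mod 7).
Since F(a, b, c) ≡ 0 (mod 7), P lies on the curve.


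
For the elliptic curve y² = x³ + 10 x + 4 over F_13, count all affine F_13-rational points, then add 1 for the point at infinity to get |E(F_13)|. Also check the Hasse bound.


Affine points = {(0, 2), (0, 11), (3, 3), (3, 10), (4, 2), (4, 11), (5, 6), (5, 7), (7, 1), (7, 12), (9, 2), (9, 11), (10, 5), (10, 8)}; affine count = 14; |E(F_13)| = 15.

Discriminant check: Δ ∝ 4a³ + 27b² = 4·10³ + 27·4² = 4·1000 + 27·16 ≡ 12 (mod 13). Nonzero ⇒ E is nonsingular.
For each x ∈ F_13, compute rhs = x³ + 10·x + 4 mod 13, then count y ∈ F_13 with y² ≡ rhs.
  x = 0: rhs = 4, matching y values: 2, 11 (2 points).
  x = 1: rhs = 2, matching y values: none (0 points).
  x = 2: rhs = 6, matching y values: none (0 points).
  x = 3: rhs = 9, matching y values: 3, 10 (2 points).
  x = 4: rhs = 4, matching y values: 2, 11 (2 points).
  x = 5: rhs = 10, matching y values: 6, 7 (2 points).
  x = 6: rhs = 7, matching y values: none (0 points).
  x = 7: rhs = 1, matching y values: 1, 12 (2 points).
  x = 8: rhs = 11, matching y values: none (0 points).
  x = 9: rhs = 4, matching y values: 2, 11 (2 points).
  x = 10: rhs = 12, matching y values: 5, 8 (2 points).
  x = 11: rhs = 2, matching y values: none (0 points).
  x = 12: rhs = 6, matching y values: none (0 points).
Total affine count: 14.
Full point count |E(F_13)| = 14 + 1 = 15.
Hasse bound: |15 − (13+1)| = |1| = 1 ≤ 2√13 ≈ 7.2111 ✓.


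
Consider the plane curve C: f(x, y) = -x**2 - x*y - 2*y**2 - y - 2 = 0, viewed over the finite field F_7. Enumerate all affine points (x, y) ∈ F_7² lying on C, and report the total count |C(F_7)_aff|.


Affine F_7-points: {(1, 1), (1, 5), (4, 4), (5, 1), (5, 3), (6, 3), (6, 4)}; count = 7.

For each of the 49 pairs (x, y) ∈ F_7², evaluate f(x, y) mod 7. Record the zeros.
  x = 0: [0↦5, 1↦2, 2↦2, 3↦5, 4↦4, 5↦6, 6↦4]  zeros at y ∈ ∅
  x = 1: [0↦4, 1↦0, 2↦6, 3↦1, 4↦6, 5↦0, 6↦4]  zeros at y ∈ {1, 5}
  x = 2: [0↦1, 1↦3, 2↦1, 3↦2, 4↦6, 5↦6, 6↦2]  zeros at y ∈ ∅
  x = 3: [0↦3, 1↦4, 2↦1, 3↦1, 4↦4, 5↦3, 6↦5]  zeros at y ∈ ∅
  x = 4: [0↦3, 1↦3, 2↦6, 3↦5, 4↦0, 5↦5, 6↦6]  zeros at y ∈ {4}
  x = 5: [0↦1, 1↦0, 2↦2, 3↦0, 4↦1, 5↦5, 6↦5]  zeros at y ∈ {1, 3}
  x = 6: [0↦4, 1↦2, 2↦3, 3↦0, 4↦0, 5↦3, 6↦2]  zeros at y ∈ {3, 4}
Collecting zeros: affine points = {(1, 1), (1, 5), (4, 4), (5, 1), (5, 3), (6, 3), (6, 4)}.
Total count |C(F_7)_aff| = 7.


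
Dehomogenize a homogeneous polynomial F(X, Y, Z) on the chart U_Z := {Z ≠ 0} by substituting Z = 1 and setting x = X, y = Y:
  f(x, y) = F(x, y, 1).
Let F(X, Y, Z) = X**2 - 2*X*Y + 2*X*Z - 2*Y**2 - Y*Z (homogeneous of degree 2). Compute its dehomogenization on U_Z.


f(x, y) = x**2 - 2*x*y + 2*x - 2*y**2 - y

On U_Z we set Z = 1. Each monomial c·X^i·Y^j·Z^k in F becomes c·x^i·y^j·1^k = c·x^i·y^j.
Substituting Z = 1: F(X, Y, 1) = x**2 - 2*x*y + 2*x - 2*y**2 - y.
Note: deg(f) ≤ deg(F) = 2; strict inequality happens when F is divisible by Z (lost terms).


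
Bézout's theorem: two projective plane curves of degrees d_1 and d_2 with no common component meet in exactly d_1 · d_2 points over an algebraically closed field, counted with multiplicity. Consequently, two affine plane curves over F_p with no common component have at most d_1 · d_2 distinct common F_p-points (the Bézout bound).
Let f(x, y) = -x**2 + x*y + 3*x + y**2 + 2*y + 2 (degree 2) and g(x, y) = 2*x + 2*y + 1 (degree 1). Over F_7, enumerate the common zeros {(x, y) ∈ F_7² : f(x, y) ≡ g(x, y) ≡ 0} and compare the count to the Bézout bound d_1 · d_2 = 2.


Common zeros: {(1, 2), (4, 6)}; count = 2; Bézout bound = 2.

deg(f) = 2, deg(g) = 1, so Bézout bound = 2.
Scan x ∈ F_7. For each x, list the y ∈ F_7 with f(x, y) ≡ 0 and those with g(x, y) ≡ 0 (mod 7); the common zeros in that column are the intersection.
  x = 0: f ≡ 0 at y ∈ ∅; g ≡ 0 at y ∈ {3}; common: ∅.
  x = 1: f ≡ 0 at y ∈ {2}; g ≡ 0 at y ∈ {2}; common: {2}.
  x = 2: f ≡ 0 at y ∈ {5}; g ≡ 0 at y ∈ {1}; common: ∅.
  x = 3: f ≡ 0 at y ∈ ∅; g ≡ 0 at y ∈ {0}; common: ∅.
  x = 4: f ≡ 0 at y ∈ {2, 6}; g ≡ 0 at y ∈ {6}; common: {6}.
  x = 5: f ≡ 0 at y ∈ {1, 6}; g ≡ 0 at y ∈ {5}; common: ∅.
  x = 6: f ≡ 0 at y ∈ {1, 5}; g ≡ 0 at y ∈ {4}; common: ∅.
Collecting: common zeros = {(1, 2), (4, 6)}, so the count is 2.
Comparison with the Bézout bound: 2 ≤ 2 = deg(f)·deg(g), as expected for curves with no common component (the bound is attained).


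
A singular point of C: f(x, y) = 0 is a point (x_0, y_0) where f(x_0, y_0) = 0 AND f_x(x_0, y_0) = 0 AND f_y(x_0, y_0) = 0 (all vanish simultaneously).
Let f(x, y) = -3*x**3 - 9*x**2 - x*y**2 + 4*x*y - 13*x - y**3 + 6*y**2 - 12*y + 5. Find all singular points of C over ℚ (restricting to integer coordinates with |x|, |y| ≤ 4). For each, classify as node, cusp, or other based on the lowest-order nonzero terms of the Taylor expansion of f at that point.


Singular points: {(-1, 2)}; classification: cusp.

Compute partial derivatives:
  f_x = -9*x**2 - 18*x - y**2 + 4*y - 13.
  f_y = -2*x*y + 4*x - 3*y**2 + 12*y - 12.
Scan x_0 ∈ {−4, ..., 4}. For each x_0, f_y(x_0, y) is a polynomial in y; find its integer roots y ∈ {−4, ..., 4}, then test f_x and f at those candidates.
  x = -4: f_y(-4, y) = -3*y**2 + 20*y - 28; vanishes at y ∈ {2}. (-4, 2): f_x = -81 ≠ 0.
  x = -3: f_y(-3, y) = -3*y**2 + 18*y - 24; vanishes at y ∈ {2, 4}. (-3, 2): f_x = -36 ≠ 0; (-3, 4): f_x = -40 ≠ 0.
  x = -2: f_y(-2, y) = -3*y**2 + 16*y - 20; vanishes at y ∈ {2}. (-2, 2): f_x = -9 ≠ 0.
  x = -1: f_y(-1, y) = -3*y**2 + 14*y - 16; vanishes at y ∈ {2}. (-1, 2): f_x = 0, f = 0 — SINGULAR.
  x = 0: f_y(0, y) = -3*y**2 + 12*y - 12; vanishes at y ∈ {2}. (0, 2): f_x = -9 ≠ 0.
  x = 1: f_y(1, y) = -3*y**2 + 10*y - 8; vanishes at y ∈ {2}. (1, 2): f_x = -36 ≠ 0.
  x = 2: f_y(2, y) = -3*y**2 + 8*y - 4; vanishes at y ∈ {2}. (2, 2): f_x = -81 ≠ 0.
  x = 3: f_y(3, y) = -3*y**2 + 6*y; vanishes at y ∈ {0, 2}. (3, 0): f_x = -148 ≠ 0; (3, 2): f_x = -144 ≠ 0.
  x = 4: f_y(4, y) = -3*y**2 + 4*y + 4; vanishes at y ∈ {2}. (4, 2): f_x = -225 ≠ 0.
Only singular point on the grid: (-1, 2).
Classify: substitute x = -1 + u, y = 2 + v and expand: f = -3*u**3 - u*v**2 - v**3 + v**2.
No constant or linear terms (consistent with a singular point). Quadratic part: v**2. Cubic part: -3*u**3 - u*v**2 - v**3.
The quadratic part v**2 is a perfect square, so there is a single (double) tangent line v = 0, i.e. y = 2. Restricting the cubic part to that line (v = 0) leaves -3*u**3 ≠ 0, so f is not divisible by v and the branch is v² ≈ 3*u**3 to lowest order — this is a cusp.
Classification: cusp.


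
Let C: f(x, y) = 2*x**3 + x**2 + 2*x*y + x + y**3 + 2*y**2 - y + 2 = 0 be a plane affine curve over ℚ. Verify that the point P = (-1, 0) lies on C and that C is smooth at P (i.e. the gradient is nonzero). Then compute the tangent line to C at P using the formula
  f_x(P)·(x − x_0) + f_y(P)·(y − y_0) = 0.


Tangent line at P: 5*x - 3*y + 5 = 0.

Step 1: f(-1, 0) = 0, so P lies on C.
Step 2: partial derivatives
  f_x(x, y) = 6*x**2 + 2*x + 2*y + 1, f_y(x, y) = 2*x + 3*y**2 + 4*y - 1.
  f_x(P) = 5, f_y(P) = -3 (gradient nonzero, so P is smooth).
Step 3: tangent line at P: 5·(x − -1) + -3·(y − 0) = 0.
Expanding: 5*x - 3*y + 5 = 0.


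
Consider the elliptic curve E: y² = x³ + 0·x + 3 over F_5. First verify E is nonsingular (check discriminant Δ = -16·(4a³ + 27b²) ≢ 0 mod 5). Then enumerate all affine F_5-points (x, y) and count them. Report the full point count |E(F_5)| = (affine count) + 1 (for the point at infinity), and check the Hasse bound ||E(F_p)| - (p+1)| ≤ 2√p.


Affine points = {(1, 2), (1, 3), (2, 1), (2, 4), (3, 0)}; affine count = 5; |E(F_5)| = 6.

Discriminant check: Δ ∝ 4a³ + 27b² = 4·0³ + 27·3² = 4·0 + 27·9 ≡ 3 (mod 5). Nonzero ⇒ E is nonsingular.
For each x ∈ F_5, compute rhs = x³ + 0·x + 3 mod 5, then count y ∈ F_5 with y² ≡ rhs.
  x = 0: rhs = 3, matching y values: none (0 points).
  x = 1: rhs = 4, matching y values: 2, 3 (2 points).
  x = 2: rhs = 1, matching y values: 1, 4 (2 points).
  x = 3: rhs = 0, matching y values: 0 (1 points).
  x = 4: rhs = 2, matching y values: none (0 points).
Total affine count: 5.
Full point count |E(F_5)| = 5 + 1 = 6.
Hasse bound: |6 − (5+1)| = |0| = 0 ≤ 2√5 ≈ 4.4721 ✓.


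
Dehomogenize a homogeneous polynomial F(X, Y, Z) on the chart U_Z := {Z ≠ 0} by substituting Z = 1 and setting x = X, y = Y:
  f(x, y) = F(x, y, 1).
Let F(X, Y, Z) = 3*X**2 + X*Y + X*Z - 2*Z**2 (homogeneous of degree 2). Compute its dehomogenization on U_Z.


f(x, y) = 3*x**2 + x*y + x - 2

On U_Z we set Z = 1. Each monomial c·X^i·Y^j·Z^k in F becomes c·x^i·y^j·1^k = c·x^i·y^j.
Substituting Z = 1: F(X, Y, 1) = 3*x**2 + x*y + x - 2.
Note: deg(f) ≤ deg(F) = 2; strict inequality happens when F is divisible by Z (lost terms).


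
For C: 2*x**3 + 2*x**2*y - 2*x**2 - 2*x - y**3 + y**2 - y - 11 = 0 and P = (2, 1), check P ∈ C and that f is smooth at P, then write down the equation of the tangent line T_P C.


Tangent line at P: 22*x + 6*y - 50 = 0.

Step 1: f(2, 1) = 0, so P lies on C.
Step 2: partial derivatives
  f_x(x, y) = 6*x**2 + 4*x*y - 4*x - 2, f_y(x, y) = 2*x**2 - 3*y**2 + 2*y - 1.
  f_x(P) = 22, f_y(P) = 6 (gradient nonzero, so P is smooth).
Step 3: tangent line at P: 22·(x − 2) + 6·(y − 1) = 0.
Expanding: 22*x + 6*y - 50 = 0.


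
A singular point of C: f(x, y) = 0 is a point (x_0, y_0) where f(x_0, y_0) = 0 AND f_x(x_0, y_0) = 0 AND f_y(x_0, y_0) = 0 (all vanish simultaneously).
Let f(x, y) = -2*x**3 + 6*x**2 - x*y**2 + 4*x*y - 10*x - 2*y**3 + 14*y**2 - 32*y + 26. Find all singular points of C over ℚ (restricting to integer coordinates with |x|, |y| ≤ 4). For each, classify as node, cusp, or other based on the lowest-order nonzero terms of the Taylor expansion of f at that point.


Singular points: {(1, 2)}; classification: cusp.

Compute partial derivatives:
  f_x = -6*x**2 + 12*x - y**2 + 4*y - 10.
  f_y = -2*x*y + 4*x - 6*y**2 + 28*y - 32.
Scan x_0 ∈ {−4, ..., 4}. For each x_0, f_y(x_0, y) is a polynomial in y; find its integer roots y ∈ {−4, ..., 4}, then test f_x and f at those candidates.
  x = -4: f_y(-4, y) = -6*y**2 + 36*y - 48; vanishes at y ∈ {2, 4}. (-4, 2): f_x = -150 ≠ 0; (-4, 4): f_x = -154 ≠ 0.
  x = -3: f_y(-3, y) = -6*y**2 + 34*y - 44; vanishes at y ∈ {2}. (-3, 2): f_x = -96 ≠ 0.
  x = -2: f_y(-2, y) = -6*y**2 + 32*y - 40; vanishes at y ∈ {2}. (-2, 2): f_x = -54 ≠ 0.
  x = -1: f_y(-1, y) = -6*y**2 + 30*y - 36; vanishes at y ∈ {2, 3}. (-1, 2): f_x = -24 ≠ 0; (-1, 3): f_x = -25 ≠ 0.
  x = 0: f_y(0, y) = -6*y**2 + 28*y - 32; vanishes at y ∈ {2}. (0, 2): f_x = -6 ≠ 0.
  x = 1: f_y(1, y) = -6*y**2 + 26*y - 28; vanishes at y ∈ {2}. (1, 2): f_x = 0, f = 0 — SINGULAR.
  x = 2: f_y(2, y) = -6*y**2 + 24*y - 24; vanishes at y ∈ {2}. (2, 2): f_x = -6 ≠ 0.
  x = 3: f_y(3, y) = -6*y**2 + 22*y - 20; vanishes at y ∈ {2}. (3, 2): f_x = -24 ≠ 0.
  x = 4: f_y(4, y) = -6*y**2 + 20*y - 16; vanishes at y ∈ {2}. (4, 2): f_x = -54 ≠ 0.
Only singular point on the grid: (1, 2).
Classify: substitute x = 1 + u, y = 2 + v and expand: f = -2*u**3 - u*v**2 - 2*v**3 + v**2.
No constant or linear terms (consistent with a singular point). Quadratic part: v**2. Cubic part: -2*u**3 - u*v**2 - 2*v**3.
The quadratic part v**2 is a perfect square, so there is a single (double) tangent line v = 0, i.e. y = 2. Restricting the cubic part to that line (v = 0) leaves -2*u**3 ≠ 0, so f is not divisible by v and the branch is v² ≈ 2*u**3 to lowest order — this is a cusp.
Classification: cusp.


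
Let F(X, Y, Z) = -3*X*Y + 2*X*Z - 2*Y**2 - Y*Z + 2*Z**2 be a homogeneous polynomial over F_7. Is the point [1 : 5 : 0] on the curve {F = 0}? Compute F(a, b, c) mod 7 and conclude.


F(1,5,0) ≡ 5 (mod 7); P is NOT on the curve.

Evaluate F(1, 5, 0) term-by-term (mod 7).
  -3*X*Y ↦ -3·1·5·1 = -15
  2*X*Z ↦ 2·1·1·0 = 0
  -2*Y**2 ↦ -2·1·25·1 = -50
  -Y*Z ↦ -1·1·5·0 = 0
  2*Z**2 ↦ 2·1·1·0 = 0
Sum: F(1, 5, 0) = (-15) + (0) + (-50) + (0) + (0) = -65.
Reducing mod 7: -65 ≡ 5 (mod 7).
Since F(a, b, c) ≡ 5 ≠ 0 (mod 7), P does NOT lie on the curve.


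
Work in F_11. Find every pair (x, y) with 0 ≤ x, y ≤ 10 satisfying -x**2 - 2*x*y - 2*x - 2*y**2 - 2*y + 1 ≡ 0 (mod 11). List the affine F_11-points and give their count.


Affine F_11-points: {(0, 2), (0, 8), (1, 10), (4, 8), (4, 9), (5, 2), (5, 3), (8, 1), (9, 3), (9, 9), (10, 1), (10, 10)}; count = 12.

For each of the 121 pairs (x, y) ∈ F_11², evaluate f(x, y) mod 11. Record the zeros.
  x = 0: [0↦1, 1↦8, 2↦0, 3↦10, 4↦5, 5↦7, 6↦5, 7↦10, 8↦0, 9↦8, 10↦1]  zeros at y ∈ {2, 8}
  x = 1: [0↦9, 1↦3, 2↦4, 3↦1, 4↦5, 5↦5, 6↦1, 7↦4, 8↦3, 9↦9, 10↦0]  zeros at y ∈ {10}
  x = 2: [0↦4, 1↦7, 2↦6, 3↦1, 4↦3, 5↦1, 6↦6, 7↦7, 8↦4, 9↦8, 10↦8]  zeros at y ∈ ∅
  x = 3: [0↦8, 1↦9, 2↦6, 3↦10, 4↦10, 5↦6, 6↦9, 7↦8, 8↦3, 9↦5, 10↦3]  zeros at y ∈ ∅
  x = 4: [0↦10, 1↦9, 2↦4, 3↦6, 4↦4, 5↦9, 6↦10, 7↦7, 8↦0, 9↦0, 10↦7]  zeros at y ∈ {8, 9}
  x = 5: [0↦10, 1↦7, 2↦0, 3↦0, 4↦7, 5↦10, 6↦9, 7↦4, 8↦6, 9↦4, 10↦9]  zeros at y ∈ {2, 3}
  x = 6: [0↦8, 1↦3, 2↦5, 3↦3, 4↦8, 5↦9, 6↦6, 7↦10, 8↦10, 9↦6, 10↦9]  zeros at y ∈ ∅
  x = 7: [0↦4, 1↦8, 2↦8, 3↦4, 4↦7, 5↦6, 6↦1, 7↦3, 8↦1, 9↦6, 10↦7]  zeros at y ∈ ∅
  x = 8: [0↦9, 1↦0, 2↦9, 3↦3, 4↦4, 5↦1, 6↦5, 7↦5, 8↦1, 9↦4, 10↦3]  zeros at y ∈ {1}
  x = 9: [0↦1, 1↦1, 2↦8, 3↦0, 4↦10, 5↦5, 6↦7, 7↦5, 8↦10, 9↦0, 10↦8]  zeros at y ∈ {3, 9}
  x = 10: [0↦2, 1↦0, 2↦5, 3↦6, 4↦3, 5↦7, 6↦7, 7↦3, 8↦6, 9↦5, 10↦0]  zeros at y ∈ {1, 10}
Collecting zeros: affine points = {(0, 2), (0, 8), (1, 10), (4, 8), (4, 9), (5, 2), (5, 3), (8, 1), (9, 3), (9, 9), (10, 1), (10, 10)}.
Total count |C(F_11)_aff| = 12.


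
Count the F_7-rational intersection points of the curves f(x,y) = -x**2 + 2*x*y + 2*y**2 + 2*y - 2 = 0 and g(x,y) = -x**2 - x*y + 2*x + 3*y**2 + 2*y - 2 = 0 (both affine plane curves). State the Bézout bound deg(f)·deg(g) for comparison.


Common zeros: ∅; count = 0; Bézout bound = 4.

deg(f) = 2, deg(g) = 2, so Bézout bound = 4.
Scan x ∈ F_7. For each x, list the y ∈ F_7 with f(x, y) ≡ 0 and those with g(x, y) ≡ 0 (mod 7); the common zeros in that column are the intersection.
  x = 0: f ≡ 0 at y ∈ ∅; g ≡ 0 at y ∈ {2}; common: ∅.
  x = 1: f ≡ 0 at y ∈ ∅; g ≡ 0 at y ∈ ∅; common: ∅.
  x = 2: f ≡ 0 at y ∈ {2}; g ≡ 0 at y ∈ ∅; common: ∅.
  x = 3: f ≡ 0 at y ∈ ∅; g ≡ 0 at y ∈ ∅; common: ∅.
  x = 4: f ≡ 0 at y ∈ ∅; g ≡ 0 at y ∈ ∅; common: ∅.
  x = 5: f ≡ 0 at y ∈ ∅; g ≡ 0 at y ∈ ∅; common: ∅.
  x = 6: f ≡ 0 at y ∈ ∅; g ≡ 0 at y ∈ ∅; common: ∅.
Collecting: common zeros = ∅, so the count is 0.
Comparison with the Bézout bound: 0 ≤ 4 = deg(f)·deg(g), as expected for curves with no common component (the affine F_7-count falls short of the bound because intersections may lie at infinity, over extension fields, or carry multiplicity).


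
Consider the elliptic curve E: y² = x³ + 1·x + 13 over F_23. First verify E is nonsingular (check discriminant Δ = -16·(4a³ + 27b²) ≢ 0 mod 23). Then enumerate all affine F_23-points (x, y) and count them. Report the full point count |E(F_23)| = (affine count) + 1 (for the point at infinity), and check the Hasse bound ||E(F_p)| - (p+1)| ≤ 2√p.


Affine points = {(0, 6), (0, 17), (2, 0), (4, 9), (4, 14), (7, 8), (7, 15), (8, 2), (8, 21), (16, 10), (16, 13), (20, 11), (20, 12), (21, 7), (21, 16)}; affine count = 15; |E(F_23)| = 16.

Discriminant check: Δ ∝ 4a³ + 27b² = 4·1³ + 27·13² = 4·1 + 27·169 ≡ 13 (mod 23). Nonzero ⇒ E is nonsingular.
For each x ∈ F_23, compute rhs = x³ + 1·x + 13 mod 23, then count y ∈ F_23 with y² ≡ rhs.
  x = 0: rhs = 13, matching y values: 6, 17 (2 points).
  x = 1: rhs = 15, matching y values: none (0 points).
  x = 2: rhs = 0, matching y values: 0 (1 points).
  x = 3: rhs = 20, matching y values: none (0 points).
  x = 4: rhs = 12, matching y values: 9, 14 (2 points).
  x = 5: rhs = 5, matching y values: none (0 points).
  x = 6: rhs = 5, matching y values: none (0 points).
  x = 7: rhs = 18, matching y values: 8, 15 (2 points).
  x = 8: rhs = 4, matching y values: 2, 21 (2 points).
  x = 9: rhs = 15, matching y values: none (0 points).
  x = 10: rhs = 11, matching y values: none (0 points).
  x = 11: rhs = 21, matching y values: none (0 points).
  x = 12: rhs = 5, matching y values: none (0 points).
  x = 13: rhs = 15, matching y values: none (0 points).
  x = 14: rhs = 11, matching y values: none (0 points).
  x = 15: rhs = 22, matching y values: none (0 points).
  x = 16: rhs = 8, matching y values: 10, 13 (2 points).
  x = 17: rhs = 21, matching y values: none (0 points).
  x = 18: rhs = 21, matching y values: none (0 points).
  x = 19: rhs = 14, matching y values: none (0 points).
  x = 20: rhs = 6, matching y values: 11, 12 (2 points).
  x = 21: rhs = 3, matching y values: 7, 16 (2 points).
  x = 22: rhs = 11, matching y values: none (0 points).
Total affine count: 15.
Full point count |E(F_23)| = 15 + 1 = 16.
Hasse bound: |16 − (23+1)| = |-8| = 8 ≤ 2√23 ≈ 9.5917 ✓.


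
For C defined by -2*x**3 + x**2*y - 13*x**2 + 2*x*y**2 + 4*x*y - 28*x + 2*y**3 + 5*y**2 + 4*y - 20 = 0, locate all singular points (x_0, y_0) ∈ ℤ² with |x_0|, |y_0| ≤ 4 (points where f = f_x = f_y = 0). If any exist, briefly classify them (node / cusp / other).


Singular points: {(-2, 0)}; classification: node.

Compute partial derivatives:
  f_x = -6*x**2 + 2*x*y - 26*x + 2*y**2 + 4*y - 28.
  f_y = x**2 + 4*x*y + 4*x + 6*y**2 + 10*y + 4.
Scan x_0 ∈ {−4, ..., 4}. For each x_0, f_y(x_0, y) is a polynomial in y; find its integer roots y ∈ {−4, ..., 4}, then test f_x and f at those candidates.
  x = -4: f_y(-4, y) = 6*y**2 - 6*y + 4; no integer root y with |y| ≤ 4.
  x = -3: f_y(-3, y) = 6*y**2 - 2*y + 1; no integer root y with |y| ≤ 4.
  x = -2: f_y(-2, y) = 6*y**2 + 2*y; vanishes at y ∈ {0}. (-2, 0): f_x = 0, f = 0 — SINGULAR.
  x = -1: f_y(-1, y) = 6*y**2 + 6*y + 1; no integer root y with |y| ≤ 4.
  x = 0: f_y(0, y) = 6*y**2 + 10*y + 4; vanishes at y ∈ {-1}. (0, -1): f_x = -30 ≠ 0.
  x = 1: f_y(1, y) = 6*y**2 + 14*y + 9; no integer root y with |y| ≤ 4.
  x = 2: f_y(2, y) = 6*y**2 + 18*y + 16; no integer root y with |y| ≤ 4.
  x = 3: f_y(3, y) = 6*y**2 + 22*y + 25; no integer root y with |y| ≤ 4.
  x = 4: f_y(4, y) = 6*y**2 + 26*y + 36; no integer root y with |y| ≤ 4.
Only singular point on the grid: (-2, 0).
Classify: substitute x = -2 + u, y = 0 + v and expand: f = -2*u**3 + u**2*v - u**2 + 2*u*v**2 + 2*v**3 + v**2.
No constant or linear terms (consistent with a singular point). Quadratic part: -u**2 + v**2. Cubic part: -2*u**3 + u**2*v + 2*u*v**2 + 2*v**3.
The quadratic part v**2 - u**2 = (v − u)(v + u) splits into two distinct linear factors, so there are two distinct tangent lines y − 0 = ±(x − -2) — this is a node (ordinary double point).
Classification: node.


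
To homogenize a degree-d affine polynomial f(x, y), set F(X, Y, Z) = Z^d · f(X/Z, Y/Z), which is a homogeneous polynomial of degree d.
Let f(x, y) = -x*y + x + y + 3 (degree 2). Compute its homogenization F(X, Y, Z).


F(X, Y, Z) = -X*Y + X*Z + Y*Z + 3*Z**2

deg(f) = 2.
Substitute x = X/Z, y = Y/Z into f, then multiply by Z^2.
  monomial -1·x^1·y^1 ↦ -1·X^1·Y^1·Z^0.
  monomial 1·x^1·y^0 ↦ 1·X^1·Y^0·Z^1.
  monomial 1·x^0·y^1 ↦ 1·X^0·Y^1·Z^1.
  monomial 3·x^0·y^0 ↦ 3·X^0·Y^0·Z^2.
Collecting: F(X, Y, Z) = -X*Y + X*Z + Y*Z + 3*Z**2.


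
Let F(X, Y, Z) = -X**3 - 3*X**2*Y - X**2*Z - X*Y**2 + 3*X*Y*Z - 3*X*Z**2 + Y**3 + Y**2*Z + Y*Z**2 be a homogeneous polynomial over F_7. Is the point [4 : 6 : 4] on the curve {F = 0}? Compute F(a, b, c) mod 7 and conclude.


F(4,6,4) ≡ 6 (mod 7); P is NOT on the curve.

Evaluate F(4, 6, 4) term-by-term (mod 7).
  -X**3 ↦ -1·64·1·1 = -64
  -3*X**2*Y ↦ -3·16·6·1 = -288
  -X**2*Z ↦ -1·16·1·4 = -64
  -X*Y**2 ↦ -1·4·36·1 = -144
  3*X*Y*Z ↦ 3·4·6·4 = 288
  -3*X*Z**2 ↦ -3·4·1·16 = -192
  Y**3 ↦ 1·1·216·1 = 216
  Y**2*Z ↦ 1·1·36·4 = 144
  Y*Z**2 ↦ 1·1·6·16 = 96
Sum: F(4, 6, 4) = (-64) + (-288) + (-64) + (-144) + (288) + (-192) + (216) + (144) + (96) = -8.
Reducing mod 7: -8 ≡ 6 (mod 7).
Since F(a, b, c) ≡ 6 ≠ 0 (mod 7), P does NOT lie on the curve.


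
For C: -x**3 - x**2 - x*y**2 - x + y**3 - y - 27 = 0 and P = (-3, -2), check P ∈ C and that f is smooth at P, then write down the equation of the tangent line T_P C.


Tangent line at P: -26*x - y - 80 = 0.

Step 1: f(-3, -2) = 0, so P lies on C.
Step 2: partial derivatives
  f_x(x, y) = -3*x**2 - 2*x - y**2 - 1, f_y(x, y) = -2*x*y + 3*y**2 - 1.
  f_x(P) = -26, f_y(P) = -1 (gradient nonzero, so P is smooth).
Step 3: tangent line at P: -26·(x − -3) + -1·(y − -2) = 0.
Expanding: -26*x - y - 80 = 0.


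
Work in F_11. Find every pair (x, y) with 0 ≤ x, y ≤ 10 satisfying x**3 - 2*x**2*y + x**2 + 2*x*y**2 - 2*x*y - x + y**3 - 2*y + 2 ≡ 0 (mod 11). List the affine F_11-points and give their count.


Affine F_11-points: {(1, 1), (2, 3), (3, 10), (4, 6), (5, 8), (6, 2), (7, 3), (9, 0), (10, 1)}; count = 9.

For each of the 121 pairs (x, y) ∈ F_11², evaluate f(x, y) mod 11. Record the zeros.
  x = 0: [0↦2, 1↦1, 2↦6, 3↦1, 4↦3, 5↦7, 6↦8, 7↦1, 8↦3, 9↦9, 10↦3]  zeros at y ∈ ∅
  x = 1: [0↦3, 1↦0, 2↦7, 3↦8, 4↦9, 5↦5, 6↦2, 7↦6, 8↦1, 9↦4, 10↦10]  zeros at y ∈ {1}
  x = 2: [0↦1, 1↦3, 2↦8, 3↦0, 4↦7, 5↦2, 6↦2, 7↦2, 8↦8, 9↦4, 10↦7]  zeros at y ∈ {3}
  x = 3: [0↦2, 1↦5, 2↦4, 3↦5, 4↦3, 5↦4, 6↦3, 7↦6, 8↦8, 9↦4, 10↦0]  zeros at y ∈ {10}
  x = 4: [0↦1, 1↦1, 2↦1, 3↦7, 4↦3, 5↦6, 6↦0, 7↦2, 8↦7, 9↦10, 10↦6]  zeros at y ∈ {6}
  x = 5: [0↦4, 1↦8, 2↦5, 3↦1, 4↦2, 5↦3, 6↦10, 7↦7, 8↦0, 9↦6, 10↦9]  zeros at y ∈ {8}
  x = 6: [0↦6, 1↦10, 2↦0, 3↦4, 4↦6, 5↦1, 6↦6, 7↦5, 8↦4, 9↦9, 10↦4]  zeros at y ∈ {2}
  x = 7: [0↦2, 1↦2, 2↦3, 3↦0, 4↦10, 5↦6, 6↦5, 7↦2, 8↦3, 9↦3, 10↦8]  zeros at y ∈ {3}
  x = 8: [0↦9, 1↦1, 2↦9, 3↦6, 4↦9, 5↦2, 6↦2, 7↦4, 8↦3, 9↦5, 10↦5]  zeros at y ∈ ∅
  x = 9: [0↦0, 1↦2, 2↦2, 3↦6, 4↦9, 5↦6, 6↦3, 7↦6, 8↦10, 9↦10, 10↦1]  zeros at y ∈ {0}
  x = 10: [0↦3, 1↦0, 2↦10, 3↦6, 4↦5, 5↦2, 6↦3, 7↦3, 8↦8, 9↦2, 10↦2]  zeros at y ∈ {1}
Collecting zeros: affine points = {(1, 1), (2, 3), (3, 10), (4, 6), (5, 8), (6, 2), (7, 3), (9, 0), (10, 1)}.
Total count |C(F_11)_aff| = 9.


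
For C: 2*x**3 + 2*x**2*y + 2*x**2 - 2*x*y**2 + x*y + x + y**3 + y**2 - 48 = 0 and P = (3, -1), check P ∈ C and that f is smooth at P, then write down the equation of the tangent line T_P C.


Tangent line at P: 52*x + 34*y - 122 = 0.

Step 1: f(3, -1) = 0, so P lies on C.
Step 2: partial derivatives
  f_x(x, y) = 6*x**2 + 4*x*y + 4*x - 2*y**2 + y + 1, f_y(x, y) = 2*x**2 - 4*x*y + x + 3*y**2 + 2*y.
  f_x(P) = 52, f_y(P) = 34 (gradient nonzero, so P is smooth).
Step 3: tangent line at P: 52·(x − 3) + 34·(y − -1) = 0.
Expanding: 52*x + 34*y - 122 = 0.


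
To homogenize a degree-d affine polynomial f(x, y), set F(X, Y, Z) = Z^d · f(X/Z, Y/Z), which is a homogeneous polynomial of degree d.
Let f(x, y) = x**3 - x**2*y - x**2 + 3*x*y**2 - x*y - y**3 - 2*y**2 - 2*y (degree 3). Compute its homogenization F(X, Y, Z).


F(X, Y, Z) = X**3 - X**2*Y - X**2*Z + 3*X*Y**2 - X*Y*Z - Y**3 - 2*Y**2*Z - 2*Y*Z**2

deg(f) = 3.
Substitute x = X/Z, y = Y/Z into f, then multiply by Z^3.
  monomial 1·x^3·y^0 ↦ 1·X^3·Y^0·Z^0.
  monomial -1·x^2·y^1 ↦ -1·X^2·Y^1·Z^0.
  monomial -1·x^2·y^0 ↦ -1·X^2·Y^0·Z^1.
  monomial 3·x^1·y^2 ↦ 3·X^1·Y^2·Z^0.
  monomial -1·x^1·y^1 ↦ -1·X^1·Y^1·Z^1.
  monomial -1·x^0·y^3 ↦ -1·X^0·Y^3·Z^0.
  monomial -2·x^0·y^2 ↦ -2·X^0·Y^2·Z^1.
  monomial -2·x^0·y^1 ↦ -2·X^0·Y^1·Z^2.
Collecting: F(X, Y, Z) = X**3 - X**2*Y - X**2*Z + 3*X*Y**2 - X*Y*Z - Y**3 - 2*Y**2*Z - 2*Y*Z**2.


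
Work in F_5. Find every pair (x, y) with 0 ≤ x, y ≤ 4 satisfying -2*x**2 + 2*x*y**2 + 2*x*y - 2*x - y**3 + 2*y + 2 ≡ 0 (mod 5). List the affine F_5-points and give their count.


Affine F_5-points: {(2, 0), (2, 2), (3, 2)}; count = 3.

For each of the 25 pairs (x, y) ∈ F_5², evaluate f(x, y) mod 5. Record the zeros.
  x = 0: [0↦2, 1↦3, 2↦3, 3↦1, 4↦1]  zeros at y ∈ ∅
  x = 1: [0↦3, 1↦3, 2↦1, 3↦1, 4↦2]  zeros at y ∈ ∅
  x = 2: [0↦0, 1↦4, 2↦0, 3↦2, 4↦4]  zeros at y ∈ {0, 2}
  x = 3: [0↦3, 1↦1, 2↦0, 3↦4, 4↦2]  zeros at y ∈ {2}
  x = 4: [0↦2, 1↦4, 2↦1, 3↦2, 4↦1]  zeros at y ∈ ∅
Collecting zeros: affine points = {(2, 0), (2, 2), (3, 2)}.
Total count |C(F_5)_aff| = 3.


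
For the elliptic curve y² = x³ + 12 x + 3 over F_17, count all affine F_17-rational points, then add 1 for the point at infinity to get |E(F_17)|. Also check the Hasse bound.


Affine points = {(1, 4), (1, 13), (2, 1), (2, 16), (3, 7), (3, 10), (4, 8), (4, 9), (5, 1), (5, 16), (6, 6), (6, 11), (8, 4), (8, 13), (10, 1), (10, 16), (11, 2), (11, 15), (14, 5), (14, 12)}; affine count = 20; |E(F_17)| = 21.

Discriminant check: Δ ∝ 4a³ + 27b² = 4·12³ + 27·3² = 4·1728 + 27·9 ≡ 15 (mod 17). Nonzero ⇒ E is nonsingular.
For each x ∈ F_17, compute rhs = x³ + 12·x + 3 mod 17, then count y ∈ F_17 with y² ≡ rhs.
  x = 0: rhs = 3, matching y values: none (0 points).
  x = 1: rhs = 16, matching y values: 4, 13 (2 points).
  x = 2: rhs = 1, matching y values: 1, 16 (2 points).
  x = 3: rhs = 15, matching y values: 7, 10 (2 points).
  x = 4: rhs = 13, matching y values: 8, 9 (2 points).
  x = 5: rhs = 1, matching y values: 1, 16 (2 points).
  x = 6: rhs = 2, matching y values: 6, 11 (2 points).
  x = 7: rhs = 5, matching y values: none (0 points).
  x = 8: rhs = 16, matching y values: 4, 13 (2 points).
  x = 9: rhs = 7, matching y values: none (0 points).
  x = 10: rhs = 1, matching y values: 1, 16 (2 points).
  x = 11: rhs = 4, matching y values: 2, 15 (2 points).
  x = 12: rhs = 5, matching y values: none (0 points).
  x = 13: rhs = 10, matching y values: none (0 points).
  x = 14: rhs = 8, matching y values: 5, 12 (2 points).
  x = 15: rhs = 5, matching y values: none (0 points).
  x = 16: rhs = 7, matching y values: none (0 points).
Total affine count: 20.
Full point count |E(F_17)| = 20 + 1 = 21.
Hasse bound: |21 − (17+1)| = |3| = 3 ≤ 2√17 ≈ 8.2462 ✓.


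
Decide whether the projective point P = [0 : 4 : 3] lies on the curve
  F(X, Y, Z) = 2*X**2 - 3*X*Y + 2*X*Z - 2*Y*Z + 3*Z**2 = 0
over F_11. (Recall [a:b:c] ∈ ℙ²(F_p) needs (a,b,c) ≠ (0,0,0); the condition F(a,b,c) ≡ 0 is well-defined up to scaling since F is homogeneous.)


F(0,4,3) ≡ 3 (mod 11); P is NOT on the curve.

Evaluate F(0, 4, 3) term-by-term (mod 11).
  2*X**2 ↦ 2·0·1·1 = 0
  -3*X*Y ↦ -3·0·4·1 = 0
  2*X*Z ↦ 2·0·1·3 = 0
  -2*Y*Z ↦ -2·1·4·3 = -24
  3*Z**2 ↦ 3·1·1·9 = 27
Sum: F(0, 4, 3) = (0) + (0) + (0) + (-24) + (27) = 3.
Reducing mod 11: 3 ≡ 3 (mod 11).
Since F(a, b, c) ≡ 3 ≠ 0 (mod 11), P does NOT lie on the curve.


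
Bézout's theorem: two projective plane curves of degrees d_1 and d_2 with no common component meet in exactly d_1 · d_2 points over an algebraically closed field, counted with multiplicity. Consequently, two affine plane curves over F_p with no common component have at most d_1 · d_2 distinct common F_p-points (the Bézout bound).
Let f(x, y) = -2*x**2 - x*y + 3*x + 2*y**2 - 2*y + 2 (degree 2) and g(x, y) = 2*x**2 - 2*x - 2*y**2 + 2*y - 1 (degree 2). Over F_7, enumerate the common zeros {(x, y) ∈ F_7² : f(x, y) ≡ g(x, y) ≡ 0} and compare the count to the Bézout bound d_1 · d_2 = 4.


Common zeros: {(3, 6)}; count = 1; Bézout bound = 4.

deg(f) = 2, deg(g) = 2, so Bézout bound = 4.
Scan x ∈ F_7. For each x, list the y ∈ F_7 with f(x, y) ≡ 0 and those with g(x, y) ≡ 0 (mod 7); the common zeros in that column are the intersection.
  x = 0: f ≡ 0 at y ∈ {3, 5}; g ≡ 0 at y ∈ ∅; common: ∅.
  x = 1: f ≡ 0 at y ∈ ∅; g ≡ 0 at y ∈ ∅; common: ∅.
  x = 2: f ≡ 0 at y ∈ {0, 2}; g ≡ 0 at y ∈ {4}; common: ∅.
  x = 3: f ≡ 0 at y ∈ {0, 6}; g ≡ 0 at y ∈ {2, 6}; common: {6}.
  x = 4: f ≡ 0 at y ∈ ∅; g ≡ 0 at y ∈ ∅; common: ∅.
  x = 5: f ≡ 0 at y ∈ ∅; g ≡ 0 at y ∈ {2, 6}; common: ∅.
  x = 6: f ≡ 0 at y ∈ {5, 6}; g ≡ 0 at y ∈ {4}; common: ∅.
Collecting: common zeros = {(3, 6)}, so the count is 1.
Comparison with the Bézout bound: 1 ≤ 4 = deg(f)·deg(g), as expected for curves with no common component (the affine F_7-count falls short of the bound because intersections may lie at infinity, over extension fields, or carry multiplicity).


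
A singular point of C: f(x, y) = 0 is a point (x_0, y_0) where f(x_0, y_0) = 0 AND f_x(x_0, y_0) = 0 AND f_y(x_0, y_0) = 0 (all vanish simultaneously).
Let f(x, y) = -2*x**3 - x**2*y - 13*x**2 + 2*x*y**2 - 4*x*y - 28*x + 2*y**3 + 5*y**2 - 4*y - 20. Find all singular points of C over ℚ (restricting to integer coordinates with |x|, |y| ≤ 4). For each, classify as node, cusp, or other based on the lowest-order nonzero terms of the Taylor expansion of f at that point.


Singular points: {(-2, 0)}; classification: node.

Compute partial derivatives:
  f_x = -6*x**2 - 2*x*y - 26*x + 2*y**2 - 4*y - 28.
  f_y = -x**2 + 4*x*y - 4*x + 6*y**2 + 10*y - 4.
Scan x_0 ∈ {−4, ..., 4}. For each x_0, f_y(x_0, y) is a polynomial in y; find its integer roots y ∈ {−4, ..., 4}, then test f_x and f at those candidates.
  x = -4: f_y(-4, y) = 6*y**2 - 6*y - 4; no integer root y with |y| ≤ 4.
  x = -3: f_y(-3, y) = 6*y**2 - 2*y - 1; no integer root y with |y| ≤ 4.
  x = -2: f_y(-2, y) = 6*y**2 + 2*y; vanishes at y ∈ {0}. (-2, 0): f_x = 0, f = 0 — SINGULAR.
  x = -1: f_y(-1, y) = 6*y**2 + 6*y - 1; no integer root y with |y| ≤ 4.
  x = 0: f_y(0, y) = 6*y**2 + 10*y - 4; vanishes at y ∈ {-2}. (0, -2): f_x = -12 ≠ 0.
  x = 1: f_y(1, y) = 6*y**2 + 14*y - 9; no integer root y with |y| ≤ 4.
  x = 2: f_y(2, y) = 6*y**2 + 18*y - 16; no integer root y with |y| ≤ 4.
  x = 3: f_y(3, y) = 6*y**2 + 22*y - 25; no integer root y with |y| ≤ 4.
  x = 4: f_y(4, y) = 6*y**2 + 26*y - 36; no integer root y with |y| ≤ 4.
Only singular point on the grid: (-2, 0).
Classify: substitute x = -2 + u, y = 0 + v and expand: f = -2*u**3 - u**2*v - u**2 + 2*u*v**2 + 2*v**3 + v**2.
No constant or linear terms (consistent with a singular point). Quadratic part: -u**2 + v**2. Cubic part: -2*u**3 - u**2*v + 2*u*v**2 + 2*v**3.
The quadratic part v**2 - u**2 = (v − u)(v + u) splits into two distinct linear factors, so there are two distinct tangent lines y − 0 = ±(x − -2) — this is a node (ordinary double point).
Classification: node.


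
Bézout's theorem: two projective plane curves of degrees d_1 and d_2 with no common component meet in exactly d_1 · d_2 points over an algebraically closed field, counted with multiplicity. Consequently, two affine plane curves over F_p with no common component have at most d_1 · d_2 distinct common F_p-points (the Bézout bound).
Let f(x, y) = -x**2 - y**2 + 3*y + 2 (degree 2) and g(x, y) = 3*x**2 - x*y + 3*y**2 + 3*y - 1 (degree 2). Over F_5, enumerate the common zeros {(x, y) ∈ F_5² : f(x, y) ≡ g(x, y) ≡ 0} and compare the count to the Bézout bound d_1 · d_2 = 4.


Common zeros: {(2, 1), (2, 2)}; count = 2; Bézout bound = 4.

deg(f) = 2, deg(g) = 2, so Bézout bound = 4.
Scan x ∈ F_5. For each x, list the y ∈ F_5 with f(x, y) ≡ 0 and those with g(x, y) ≡ 0 (mod 5); the common zeros in that column are the intersection.
  x = 0: f ≡ 0 at y ∈ ∅; g ≡ 0 at y ∈ {1, 3}; common: ∅.
  x = 1: f ≡ 0 at y ∈ ∅; g ≡ 0 at y ∈ {3}; common: ∅.
  x = 2: f ≡ 0 at y ∈ {1, 2}; g ≡ 0 at y ∈ {1, 2}; common: {1, 2}.
  x = 3: f ≡ 0 at y ∈ {1, 2}; g ≡ 0 at y ∈ ∅; common: ∅.
  x = 4: f ≡ 0 at y ∈ ∅; g ≡ 0 at y ∈ ∅; common: ∅.
Collecting: common zeros = {(2, 1), (2, 2)}, so the count is 2.
Comparison with the Bézout bound: 2 ≤ 4 = deg(f)·deg(g), as expected for curves with no common component (the affine F_5-count falls short of the bound because intersections may lie at infinity, over extension fields, or carry multiplicity).


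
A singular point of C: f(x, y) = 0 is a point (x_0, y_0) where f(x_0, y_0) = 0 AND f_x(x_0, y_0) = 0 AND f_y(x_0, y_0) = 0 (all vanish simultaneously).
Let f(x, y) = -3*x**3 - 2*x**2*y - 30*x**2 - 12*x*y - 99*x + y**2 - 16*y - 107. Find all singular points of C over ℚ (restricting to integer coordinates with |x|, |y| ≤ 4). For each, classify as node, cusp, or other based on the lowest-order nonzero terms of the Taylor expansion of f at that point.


Singular points: {(-3, -1)}; classification: node.

Compute partial derivatives:
  f_x = -9*x**2 - 4*x*y - 60*x - 12*y - 99.
  f_y = -2*x**2 - 12*x + 2*y - 16.
Scan x_0 ∈ {−4, ..., 4}. For each x_0, f_y(x_0, y) is a polynomial in y; find its integer roots y ∈ {−4, ..., 4}, then test f_x and f at those candidates.
  x = -4: f_y(-4, y) = 2*y; vanishes at y ∈ {0}. (-4, 0): f_x = -3 ≠ 0.
  x = -3: f_y(-3, y) = 2*y + 2; vanishes at y ∈ {-1}. (-3, -1): f_x = 0, f = 0 — SINGULAR.
  x = -2: f_y(-2, y) = 2*y; vanishes at y ∈ {0}. (-2, 0): f_x = -15 ≠ 0.
  x = -1: f_y(-1, y) = 2*y - 6; vanishes at y ∈ {3}. (-1, 3): f_x = -72 ≠ 0.
  x = 0: f_y(0, y) = 2*y - 16; no integer root y with |y| ≤ 4.
  x = 1: f_y(1, y) = 2*y - 30; no integer root y with |y| ≤ 4.
  x = 2: f_y(2, y) = 2*y - 48; no integer root y with |y| ≤ 4.
  x = 3: f_y(3, y) = 2*y - 70; no integer root y with |y| ≤ 4.
  x = 4: f_y(4, y) = 2*y - 96; no integer root y with |y| ≤ 4.
Only singular point on the grid: (-3, -1).
Classify: substitute x = -3 + u, y = -1 + v and expand: f = -3*u**3 - 2*u**2*v - u**2 + v**2.
No constant or linear terms (consistent with a singular point). Quadratic part: -u**2 + v**2. Cubic part: -3*u**3 - 2*u**2*v.
The quadratic part v**2 - u**2 = (v − u)(v + u) splits into two distinct linear factors, so there are two distinct tangent lines y − -1 = ±(x − -3) — this is a node (ordinary double point).
Classification: node.
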